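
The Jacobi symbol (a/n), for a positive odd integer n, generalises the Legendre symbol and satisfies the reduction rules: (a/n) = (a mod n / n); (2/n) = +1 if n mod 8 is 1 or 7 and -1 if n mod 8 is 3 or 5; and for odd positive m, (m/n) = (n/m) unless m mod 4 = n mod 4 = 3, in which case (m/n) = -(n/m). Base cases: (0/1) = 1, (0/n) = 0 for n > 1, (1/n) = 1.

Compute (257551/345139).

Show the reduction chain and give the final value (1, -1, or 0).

-1

flip (257551/345139) -> (345139/257551): both odd, 257551 mod 4 = 3, 345139 mod 4 = 3, so the flip contributes -1; sign now -1
(345139/257551): 345139 mod 257551 = 87588, so (345139/257551) = (87588/257551)
factor out 2^2: 87588 = 2^2·21897; with 257551 mod 8 = 7, (2/257551) = +1; sign now -1; continue with (21897/257551)
flip (21897/257551) -> (257551/21897): both odd, 21897 mod 4 = 1, 257551 mod 4 = 3, so the flip contributes +1; sign now -1
(257551/21897): 257551 mod 21897 = 16684, so (257551/21897) = (16684/21897)
factor out 2^2: 16684 = 2^2·4171; with 21897 mod 8 = 1, (2/21897) = +1; sign now -1; continue with (4171/21897)
flip (4171/21897) -> (21897/4171): both odd, 4171 mod 4 = 3, 21897 mod 4 = 1, so the flip contributes +1; sign now -1
(21897/4171): 21897 mod 4171 = 1042, so (21897/4171) = (1042/4171)
factor out 2^1: 1042 = 2^1·521; with 4171 mod 8 = 3, (2/4171) = -1; sign now +1; continue with (521/4171)
flip (521/4171) -> (4171/521): both odd, 521 mod 4 = 1, 4171 mod 4 = 3, so the flip contributes +1; sign now +1
(4171/521): 4171 mod 521 = 3, so (4171/521) = (3/521)
flip (3/521) -> (521/3): both odd, 3 mod 4 = 3, 521 mod 4 = 1, so the flip contributes +1; sign now +1
(521/3): 521 mod 3 = 2, so (521/3) = (2/3)
factor out 2^1: 2 = 2^1·1; with 3 mod 8 = 3, (2/3) = -1; sign now -1; continue with (1/3)
reached (1/3) = 1, so the symbol is -1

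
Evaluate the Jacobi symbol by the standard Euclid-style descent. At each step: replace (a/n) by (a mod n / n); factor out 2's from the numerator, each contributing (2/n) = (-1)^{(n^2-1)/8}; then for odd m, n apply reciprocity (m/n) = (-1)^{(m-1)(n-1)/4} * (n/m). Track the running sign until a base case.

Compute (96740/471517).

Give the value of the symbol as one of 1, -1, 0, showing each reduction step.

96740 = 2^2·24185; (2/471517) = -1 since 471517 mod 8 = 5, so (96740/471517) = (-1)^2·(24185/471517); sign now +1
reciprocity: (24185/471517) = +1·(471517/24185) since 24185 mod 4 = 1, 471517 mod 4 = 1; sign now +1
(471517/24185) = (12002/24185)   [reduce mod 24185]
12002 = 2^1·6001; (2/24185) = +1 since 24185 mod 8 = 1, so (12002/24185) = (+1)^1·(6001/24185); sign now +1
reciprocity: (6001/24185) = +1·(24185/6001) since 6001 mod 4 = 1, 24185 mod 4 = 1; sign now +1
(24185/6001) = (181/6001)   [reduce mod 6001]
reciprocity: (181/6001) = +1·(6001/181) since 181 mod 4 = 1, 6001 mod 4 = 1; sign now +1
(6001/181) = (28/181)   [reduce mod 181]
28 = 2^2·7; (2/181) = -1 since 181 mod 8 = 5, so (28/181) = (-1)^2·(7/181); sign now +1
reciprocity: (7/181) = +1·(181/7) since 7 mod 4 = 3, 181 mod 4 = 1; sign now +1
(181/7) = (6/7)   [reduce mod 7]
6 = 2^1·3; (2/7) = +1 since 7 mod 8 = 7, so (6/7) = (+1)^1·(3/7); sign now +1
reciprocity: (3/7) = -1·(7/3) since 3 mod 4 = 3, 7 mod 4 = 3; sign now -1
(7/3) = (1/3)   [reduce mod 3]
(1/3) = 1; final value = sign = -1

-1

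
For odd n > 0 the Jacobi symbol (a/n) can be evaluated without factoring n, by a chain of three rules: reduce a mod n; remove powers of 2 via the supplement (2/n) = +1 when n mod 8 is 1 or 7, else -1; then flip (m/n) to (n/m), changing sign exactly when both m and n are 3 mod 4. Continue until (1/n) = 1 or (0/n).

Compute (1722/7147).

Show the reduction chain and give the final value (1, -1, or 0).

0

1722 = 2^1·861; (2/7147) = -1 since 7147 mod 8 = 3, so (1722/7147) = (-1)^1·(861/7147); sign now -1
reciprocity: (861/7147) = +1·(7147/861) since 861 mod 4 = 1, 7147 mod 4 = 3; sign now -1
(7147/861) = (259/861)   [reduce mod 861]
reciprocity: (259/861) = +1·(861/259) since 259 mod 4 = 3, 861 mod 4 = 1; sign now -1
(861/259) = (84/259)   [reduce mod 259]
84 = 2^2·21; (2/259) = -1 since 259 mod 8 = 3, so (84/259) = (-1)^2·(21/259); sign now -1
reciprocity: (21/259) = +1·(259/21) since 21 mod 4 = 1, 259 mod 4 = 3; sign now -1
(259/21) = (7/21)   [reduce mod 21]
reciprocity: (7/21) = +1·(21/7) since 7 mod 4 = 3, 21 mod 4 = 1; sign now -1
(21/7) = (0/7)   [reduce mod 7]
(0/7) = 0   [gcd(a, n) > 1]; final value = 0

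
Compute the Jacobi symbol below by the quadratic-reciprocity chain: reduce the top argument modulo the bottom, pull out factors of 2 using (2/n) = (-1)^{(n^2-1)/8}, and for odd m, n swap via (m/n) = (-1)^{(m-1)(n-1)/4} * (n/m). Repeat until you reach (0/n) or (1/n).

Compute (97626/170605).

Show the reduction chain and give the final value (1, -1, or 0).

-1

97626 = 2^1·48813; (2/170605) = -1 since 170605 mod 8 = 5, so (97626/170605) = (-1)^1·(48813/170605); sign now -1
reciprocity: (48813/170605) = +1·(170605/48813) since 48813 mod 4 = 1, 170605 mod 4 = 1; sign now -1
(170605/48813) = (24166/48813)   [reduce mod 48813]
24166 = 2^1·12083; (2/48813) = -1 since 48813 mod 8 = 5, so (24166/48813) = (-1)^1·(12083/48813); sign now +1
reciprocity: (12083/48813) = +1·(48813/12083) since 12083 mod 4 = 3, 48813 mod 4 = 1; sign now +1
(48813/12083) = (481/12083)   [reduce mod 12083]
reciprocity: (481/12083) = +1·(12083/481) since 481 mod 4 = 1, 12083 mod 4 = 3; sign now +1
(12083/481) = (58/481)   [reduce mod 481]
58 = 2^1·29; (2/481) = +1 since 481 mod 8 = 1, so (58/481) = (+1)^1·(29/481); sign now +1
reciprocity: (29/481) = +1·(481/29) since 29 mod 4 = 1, 481 mod 4 = 1; sign now +1
(481/29) = (17/29)   [reduce mod 29]
reciprocity: (17/29) = +1·(29/17) since 17 mod 4 = 1, 29 mod 4 = 1; sign now +1
(29/17) = (12/17)   [reduce mod 17]
12 = 2^2·3; (2/17) = +1 since 17 mod 8 = 1, so (12/17) = (+1)^2·(3/17); sign now +1
reciprocity: (3/17) = +1·(17/3) since 3 mod 4 = 3, 17 mod 4 = 1; sign now +1
(17/3) = (2/3)   [reduce mod 3]
2 = 2^1·1; (2/3) = -1 since 3 mod 8 = 3, so (2/3) = (-1)^1·(1/3); sign now -1
(1/3) = 1; final value = sign = -1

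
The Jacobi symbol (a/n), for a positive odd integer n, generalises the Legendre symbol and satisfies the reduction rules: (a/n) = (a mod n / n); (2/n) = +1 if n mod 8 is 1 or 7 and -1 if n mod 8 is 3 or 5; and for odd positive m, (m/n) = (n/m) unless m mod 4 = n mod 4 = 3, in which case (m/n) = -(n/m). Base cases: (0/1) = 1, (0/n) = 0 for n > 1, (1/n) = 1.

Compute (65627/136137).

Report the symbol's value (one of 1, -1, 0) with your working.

-1

flip (65627/136137) -> (136137/65627): both odd, 65627 mod 4 = 3, 136137 mod 4 = 1, so the flip contributes +1; sign now +1
(136137/65627): 136137 mod 65627 = 4883, so (136137/65627) = (4883/65627)
flip (4883/65627) -> (65627/4883): both odd, 4883 mod 4 = 3, 65627 mod 4 = 3, so the flip contributes -1; sign now -1
(65627/4883): 65627 mod 4883 = 2148, so (65627/4883) = (2148/4883)
factor out 2^2: 2148 = 2^2·537; with 4883 mod 8 = 3, (2/4883) = -1; sign now -1; continue with (537/4883)
flip (537/4883) -> (4883/537): both odd, 537 mod 4 = 1, 4883 mod 4 = 3, so the flip contributes +1; sign now -1
(4883/537): 4883 mod 537 = 50, so (4883/537) = (50/537)
factor out 2^1: 50 = 2^1·25; with 537 mod 8 = 1, (2/537) = +1; sign now -1; continue with (25/537)
flip (25/537) -> (537/25): both odd, 25 mod 4 = 1, 537 mod 4 = 1, so the flip contributes +1; sign now -1
(537/25): 537 mod 25 = 12, so (537/25) = (12/25)
factor out 2^2: 12 = 2^2·3; with 25 mod 8 = 1, (2/25) = +1; sign now -1; continue with (3/25)
flip (3/25) -> (25/3): both odd, 3 mod 4 = 3, 25 mod 4 = 1, so the flip contributes +1; sign now -1
(25/3): 25 mod 3 = 1, so (25/3) = (1/3)
reached (1/3) = 1, so the symbol is -1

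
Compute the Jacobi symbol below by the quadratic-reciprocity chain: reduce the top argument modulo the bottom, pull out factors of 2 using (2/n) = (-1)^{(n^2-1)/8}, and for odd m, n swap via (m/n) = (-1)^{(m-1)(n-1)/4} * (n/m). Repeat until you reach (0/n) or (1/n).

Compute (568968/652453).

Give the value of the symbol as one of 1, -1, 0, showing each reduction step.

factor out 2^3: 568968 = 2^3·71121; with 652453 mod 8 = 5, (2/652453) = -1; sign now -1; continue with (71121/652453)
flip (71121/652453) -> (652453/71121): both odd, 71121 mod 4 = 1, 652453 mod 4 = 1, so the flip contributes +1; sign now -1
(652453/71121): 652453 mod 71121 = 12364, so (652453/71121) = (12364/71121)
factor out 2^2: 12364 = 2^2·3091; with 71121 mod 8 = 1, (2/71121) = +1; sign now -1; continue with (3091/71121)
flip (3091/71121) -> (71121/3091): both odd, 3091 mod 4 = 3, 71121 mod 4 = 1, so the flip contributes +1; sign now -1
(71121/3091): 71121 mod 3091 = 28, so (71121/3091) = (28/3091)
factor out 2^2: 28 = 2^2·7; with 3091 mod 8 = 3, (2/3091) = -1; sign now -1; continue with (7/3091)
flip (7/3091) -> (3091/7): both odd, 7 mod 4 = 3, 3091 mod 4 = 3, so the flip contributes -1; sign now +1
(3091/7): 3091 mod 7 = 4, so (3091/7) = (4/7)
factor out 2^2: 4 = 2^2·1; with 7 mod 8 = 7, (2/7) = +1; sign now +1; continue with (1/7)
reached (1/7) = 1, so the symbol is +1

1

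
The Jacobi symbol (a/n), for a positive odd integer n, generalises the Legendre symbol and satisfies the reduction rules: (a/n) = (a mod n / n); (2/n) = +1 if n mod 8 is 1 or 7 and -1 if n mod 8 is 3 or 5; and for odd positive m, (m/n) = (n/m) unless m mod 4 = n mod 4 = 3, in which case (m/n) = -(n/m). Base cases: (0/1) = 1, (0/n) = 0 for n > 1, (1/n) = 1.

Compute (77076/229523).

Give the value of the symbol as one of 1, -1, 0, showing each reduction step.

factor out 2^2: 77076 = 2^2·19269; with 229523 mod 8 = 3, (2/229523) = -1; sign now +1; continue with (19269/229523)
flip (19269/229523) -> (229523/19269): both odd, 19269 mod 4 = 1, 229523 mod 4 = 3, so the flip contributes +1; sign now +1
(229523/19269): 229523 mod 19269 = 17564, so (229523/19269) = (17564/19269)
factor out 2^2: 17564 = 2^2·4391; with 19269 mod 8 = 5, (2/19269) = -1; sign now +1; continue with (4391/19269)
flip (4391/19269) -> (19269/4391): both odd, 4391 mod 4 = 3, 19269 mod 4 = 1, so the flip contributes +1; sign now +1
(19269/4391): 19269 mod 4391 = 1705, so (19269/4391) = (1705/4391)
flip (1705/4391) -> (4391/1705): both odd, 1705 mod 4 = 1, 4391 mod 4 = 3, so the flip contributes +1; sign now +1
(4391/1705): 4391 mod 1705 = 981, so (4391/1705) = (981/1705)
flip (981/1705) -> (1705/981): both odd, 981 mod 4 = 1, 1705 mod 4 = 1, so the flip contributes +1; sign now +1
(1705/981): 1705 mod 981 = 724, so (1705/981) = (724/981)
factor out 2^2: 724 = 2^2·181; with 981 mod 8 = 5, (2/981) = -1; sign now +1; continue with (181/981)
flip (181/981) -> (981/181): both odd, 181 mod 4 = 1, 981 mod 4 = 1, so the flip contributes +1; sign now +1
(981/181): 981 mod 181 = 76, so (981/181) = (76/181)
factor out 2^2: 76 = 2^2·19; with 181 mod 8 = 5, (2/181) = -1; sign now +1; continue with (19/181)
flip (19/181) -> (181/19): both odd, 19 mod 4 = 3, 181 mod 4 = 1, so the flip contributes +1; sign now +1
(181/19): 181 mod 19 = 10, so (181/19) = (10/19)
factor out 2^1: 10 = 2^1·5; with 19 mod 8 = 3, (2/19) = -1; sign now -1; continue with (5/19)
flip (5/19) -> (19/5): both odd, 5 mod 4 = 1, 19 mod 4 = 3, so the flip contributes +1; sign now -1
(19/5): 19 mod 5 = 4, so (19/5) = (4/5)
factor out 2^2: 4 = 2^2·1; with 5 mod 8 = 5, (2/5) = -1; sign now -1; continue with (1/5)
reached (1/5) = 1, so the symbol is -1

-1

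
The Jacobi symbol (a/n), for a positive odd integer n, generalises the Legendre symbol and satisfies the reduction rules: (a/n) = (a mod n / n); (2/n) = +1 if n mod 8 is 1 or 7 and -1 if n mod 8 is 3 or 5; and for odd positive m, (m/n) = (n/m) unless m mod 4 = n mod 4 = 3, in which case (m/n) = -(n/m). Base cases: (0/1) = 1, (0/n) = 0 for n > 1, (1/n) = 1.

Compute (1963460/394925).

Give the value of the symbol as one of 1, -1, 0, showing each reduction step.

0

(1963460/394925) = (383760/394925)   [reduce mod 394925]
383760 = 2^4·23985; (2/394925) = -1 since 394925 mod 8 = 5, so (383760/394925) = (-1)^4·(23985/394925); sign now +1
reciprocity: (23985/394925) = +1·(394925/23985) since 23985 mod 4 = 1, 394925 mod 4 = 1; sign now +1
(394925/23985) = (11165/23985)   [reduce mod 23985]
reciprocity: (11165/23985) = +1·(23985/11165) since 11165 mod 4 = 1, 23985 mod 4 = 1; sign now +1
(23985/11165) = (1655/11165)   [reduce mod 11165]
reciprocity: (1655/11165) = +1·(11165/1655) since 1655 mod 4 = 3, 11165 mod 4 = 1; sign now +1
(11165/1655) = (1235/1655)   [reduce mod 1655]
reciprocity: (1235/1655) = -1·(1655/1235) since 1235 mod 4 = 3, 1655 mod 4 = 3; sign now -1
(1655/1235) = (420/1235)   [reduce mod 1235]
420 = 2^2·105; (2/1235) = -1 since 1235 mod 8 = 3, so (420/1235) = (-1)^2·(105/1235); sign now -1
reciprocity: (105/1235) = +1·(1235/105) since 105 mod 4 = 1, 1235 mod 4 = 3; sign now -1
(1235/105) = (80/105)   [reduce mod 105]
80 = 2^4·5; (2/105) = +1 since 105 mod 8 = 1, so (80/105) = (+1)^4·(5/105); sign now -1
reciprocity: (5/105) = +1·(105/5) since 5 mod 4 = 1, 105 mod 4 = 1; sign now -1
(105/5) = (0/5)   [reduce mod 5]
(0/5) = 0   [gcd(a, n) > 1]; final value = 0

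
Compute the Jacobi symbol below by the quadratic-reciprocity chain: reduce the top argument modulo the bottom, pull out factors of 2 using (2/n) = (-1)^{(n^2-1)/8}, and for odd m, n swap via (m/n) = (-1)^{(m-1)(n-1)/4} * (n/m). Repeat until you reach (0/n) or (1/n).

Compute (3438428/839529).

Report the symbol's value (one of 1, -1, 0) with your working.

1

(3438428/839529): 3438428 mod 839529 = 80312, so (3438428/839529) = (80312/839529)
factor out 2^3: 80312 = 2^3·10039; with 839529 mod 8 = 1, (2/839529) = +1; sign now +1; continue with (10039/839529)
flip (10039/839529) -> (839529/10039): both odd, 10039 mod 4 = 3, 839529 mod 4 = 1, so the flip contributes +1; sign now +1
(839529/10039): 839529 mod 10039 = 6292, so (839529/10039) = (6292/10039)
factor out 2^2: 6292 = 2^2·1573; with 10039 mod 8 = 7, (2/10039) = +1; sign now +1; continue with (1573/10039)
flip (1573/10039) -> (10039/1573): both odd, 1573 mod 4 = 1, 10039 mod 4 = 3, so the flip contributes +1; sign now +1
(10039/1573): 10039 mod 1573 = 601, so (10039/1573) = (601/1573)
flip (601/1573) -> (1573/601): both odd, 601 mod 4 = 1, 1573 mod 4 = 1, so the flip contributes +1; sign now +1
(1573/601): 1573 mod 601 = 371, so (1573/601) = (371/601)
flip (371/601) -> (601/371): both odd, 371 mod 4 = 3, 601 mod 4 = 1, so the flip contributes +1; sign now +1
(601/371): 601 mod 371 = 230, so (601/371) = (230/371)
factor out 2^1: 230 = 2^1·115; with 371 mod 8 = 3, (2/371) = -1; sign now -1; continue with (115/371)
flip (115/371) -> (371/115): both odd, 115 mod 4 = 3, 371 mod 4 = 3, so the flip contributes -1; sign now +1
(371/115): 371 mod 115 = 26, so (371/115) = (26/115)
factor out 2^1: 26 = 2^1·13; with 115 mod 8 = 3, (2/115) = -1; sign now -1; continue with (13/115)
flip (13/115) -> (115/13): both odd, 13 mod 4 = 1, 115 mod 4 = 3, so the flip contributes +1; sign now -1
(115/13): 115 mod 13 = 11, so (115/13) = (11/13)
flip (11/13) -> (13/11): both odd, 11 mod 4 = 3, 13 mod 4 = 1, so the flip contributes +1; sign now -1
(13/11): 13 mod 11 = 2, so (13/11) = (2/11)
factor out 2^1: 2 = 2^1·1; with 11 mod 8 = 3, (2/11) = -1; sign now +1; continue with (1/11)
reached (1/11) = 1, so the symbol is +1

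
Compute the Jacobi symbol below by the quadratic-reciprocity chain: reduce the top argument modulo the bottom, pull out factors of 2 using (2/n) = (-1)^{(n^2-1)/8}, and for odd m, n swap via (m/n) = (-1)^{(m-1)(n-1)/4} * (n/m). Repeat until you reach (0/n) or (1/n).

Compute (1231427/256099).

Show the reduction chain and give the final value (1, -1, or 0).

(1231427/256099): 1231427 mod 256099 = 207031, so (1231427/256099) = (207031/256099)
flip (207031/256099) -> (256099/207031): both odd, 207031 mod 4 = 3, 256099 mod 4 = 3, so the flip contributes -1; sign now -1
(256099/207031): 256099 mod 207031 = 49068, so (256099/207031) = (49068/207031)
factor out 2^2: 49068 = 2^2·12267; with 207031 mod 8 = 7, (2/207031) = +1; sign now -1; continue with (12267/207031)
flip (12267/207031) -> (207031/12267): both odd, 12267 mod 4 = 3, 207031 mod 4 = 3, so the flip contributes -1; sign now +1
(207031/12267): 207031 mod 12267 = 10759, so (207031/12267) = (10759/12267)
flip (10759/12267) -> (12267/10759): both odd, 10759 mod 4 = 3, 12267 mod 4 = 3, so the flip contributes -1; sign now -1
(12267/10759): 12267 mod 10759 = 1508, so (12267/10759) = (1508/10759)
factor out 2^2: 1508 = 2^2·377; with 10759 mod 8 = 7, (2/10759) = +1; sign now -1; continue with (377/10759)
flip (377/10759) -> (10759/377): both odd, 377 mod 4 = 1, 10759 mod 4 = 3, so the flip contributes +1; sign now -1
(10759/377): 10759 mod 377 = 203, so (10759/377) = (203/377)
flip (203/377) -> (377/203): both odd, 203 mod 4 = 3, 377 mod 4 = 1, so the flip contributes +1; sign now -1
(377/203): 377 mod 203 = 174, so (377/203) = (174/203)
factor out 2^1: 174 = 2^1·87; with 203 mod 8 = 3, (2/203) = -1; sign now +1; continue with (87/203)
flip (87/203) -> (203/87): both odd, 87 mod 4 = 3, 203 mod 4 = 3, so the flip contributes -1; sign now -1
(203/87): 203 mod 87 = 29, so (203/87) = (29/87)
flip (29/87) -> (87/29): both odd, 29 mod 4 = 1, 87 mod 4 = 3, so the flip contributes +1; sign now -1
(87/29): 87 mod 29 = 0, so (87/29) = (0/29)
reached (0/29); gcd(a, n) > 1, so (0/29) = 0 and the symbol is 0

0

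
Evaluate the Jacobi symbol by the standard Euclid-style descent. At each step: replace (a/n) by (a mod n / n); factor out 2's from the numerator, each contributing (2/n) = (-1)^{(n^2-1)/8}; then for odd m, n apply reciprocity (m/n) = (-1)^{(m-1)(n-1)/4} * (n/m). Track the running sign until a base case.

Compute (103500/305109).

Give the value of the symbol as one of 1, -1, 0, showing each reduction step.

factor out 2^2: 103500 = 2^2·25875; with 305109 mod 8 = 5, (2/305109) = -1; sign now +1; continue with (25875/305109)
flip (25875/305109) -> (305109/25875): both odd, 25875 mod 4 = 3, 305109 mod 4 = 1, so the flip contributes +1; sign now +1
(305109/25875): 305109 mod 25875 = 20484, so (305109/25875) = (20484/25875)
factor out 2^2: 20484 = 2^2·5121; with 25875 mod 8 = 3, (2/25875) = -1; sign now +1; continue with (5121/25875)
flip (5121/25875) -> (25875/5121): both odd, 5121 mod 4 = 1, 25875 mod 4 = 3, so the flip contributes +1; sign now +1
(25875/5121): 25875 mod 5121 = 270, so (25875/5121) = (270/5121)
factor out 2^1: 270 = 2^1·135; with 5121 mod 8 = 1, (2/5121) = +1; sign now +1; continue with (135/5121)
flip (135/5121) -> (5121/135): both odd, 135 mod 4 = 3, 5121 mod 4 = 1, so the flip contributes +1; sign now +1
(5121/135): 5121 mod 135 = 126, so (5121/135) = (126/135)
factor out 2^1: 126 = 2^1·63; with 135 mod 8 = 7, (2/135) = +1; sign now +1; continue with (63/135)
flip (63/135) -> (135/63): both odd, 63 mod 4 = 3, 135 mod 4 = 3, so the flip contributes -1; sign now -1
(135/63): 135 mod 63 = 9, so (135/63) = (9/63)
flip (9/63) -> (63/9): both odd, 9 mod 4 = 1, 63 mod 4 = 3, so the flip contributes +1; sign now -1
(63/9): 63 mod 9 = 0, so (63/9) = (0/9)
reached (0/9); gcd(a, n) > 1, so (0/9) = 0 and the symbol is 0

0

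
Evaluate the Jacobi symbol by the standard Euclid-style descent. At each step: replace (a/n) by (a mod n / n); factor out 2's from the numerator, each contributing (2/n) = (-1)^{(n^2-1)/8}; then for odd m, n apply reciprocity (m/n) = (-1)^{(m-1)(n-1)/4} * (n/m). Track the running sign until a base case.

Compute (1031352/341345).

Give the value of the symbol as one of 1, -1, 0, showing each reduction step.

-1

(1031352/341345): 1031352 mod 341345 = 7317, so (1031352/341345) = (7317/341345)
flip (7317/341345) -> (341345/7317): both odd, 7317 mod 4 = 1, 341345 mod 4 = 1, so the flip contributes +1; sign now +1
(341345/7317): 341345 mod 7317 = 4763, so (341345/7317) = (4763/7317)
flip (4763/7317) -> (7317/4763): both odd, 4763 mod 4 = 3, 7317 mod 4 = 1, so the flip contributes +1; sign now +1
(7317/4763): 7317 mod 4763 = 2554, so (7317/4763) = (2554/4763)
factor out 2^1: 2554 = 2^1·1277; with 4763 mod 8 = 3, (2/4763) = -1; sign now -1; continue with (1277/4763)
flip (1277/4763) -> (4763/1277): both odd, 1277 mod 4 = 1, 4763 mod 4 = 3, so the flip contributes +1; sign now -1
(4763/1277): 4763 mod 1277 = 932, so (4763/1277) = (932/1277)
factor out 2^2: 932 = 2^2·233; with 1277 mod 8 = 5, (2/1277) = -1; sign now -1; continue with (233/1277)
flip (233/1277) -> (1277/233): both odd, 233 mod 4 = 1, 1277 mod 4 = 1, so the flip contributes +1; sign now -1
(1277/233): 1277 mod 233 = 112, so (1277/233) = (112/233)
factor out 2^4: 112 = 2^4·7; with 233 mod 8 = 1, (2/233) = +1; sign now -1; continue with (7/233)
flip (7/233) -> (233/7): both odd, 7 mod 4 = 3, 233 mod 4 = 1, so the flip contributes +1; sign now -1
(233/7): 233 mod 7 = 2, so (233/7) = (2/7)
factor out 2^1: 2 = 2^1·1; with 7 mod 8 = 7, (2/7) = +1; sign now -1; continue with (1/7)
reached (1/7) = 1, so the symbol is -1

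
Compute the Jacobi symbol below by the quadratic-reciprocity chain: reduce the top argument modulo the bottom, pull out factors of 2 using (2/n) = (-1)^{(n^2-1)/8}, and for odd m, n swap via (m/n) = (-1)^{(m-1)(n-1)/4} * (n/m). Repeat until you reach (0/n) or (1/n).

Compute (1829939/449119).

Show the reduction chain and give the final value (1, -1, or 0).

(1829939/449119): 1829939 mod 449119 = 33463, so (1829939/449119) = (33463/449119)
flip (33463/449119) -> (449119/33463): both odd, 33463 mod 4 = 3, 449119 mod 4 = 3, so the flip contributes -1; sign now -1
(449119/33463): 449119 mod 33463 = 14100, so (449119/33463) = (14100/33463)
factor out 2^2: 14100 = 2^2·3525; with 33463 mod 8 = 7, (2/33463) = +1; sign now -1; continue with (3525/33463)
flip (3525/33463) -> (33463/3525): both odd, 3525 mod 4 = 1, 33463 mod 4 = 3, so the flip contributes +1; sign now -1
(33463/3525): 33463 mod 3525 = 1738, so (33463/3525) = (1738/3525)
factor out 2^1: 1738 = 2^1·869; with 3525 mod 8 = 5, (2/3525) = -1; sign now +1; continue with (869/3525)
flip (869/3525) -> (3525/869): both odd, 869 mod 4 = 1, 3525 mod 4 = 1, so the flip contributes +1; sign now +1
(3525/869): 3525 mod 869 = 49, so (3525/869) = (49/869)
flip (49/869) -> (869/49): both odd, 49 mod 4 = 1, 869 mod 4 = 1, so the flip contributes +1; sign now +1
(869/49): 869 mod 49 = 36, so (869/49) = (36/49)
factor out 2^2: 36 = 2^2·9; with 49 mod 8 = 1, (2/49) = +1; sign now +1; continue with (9/49)
flip (9/49) -> (49/9): both odd, 9 mod 4 = 1, 49 mod 4 = 1, so the flip contributes +1; sign now +1
(49/9): 49 mod 9 = 4, so (49/9) = (4/9)
factor out 2^2: 4 = 2^2·1; with 9 mod 8 = 1, (2/9) = +1; sign now +1; continue with (1/9)
reached (1/9) = 1, so the symbol is +1

1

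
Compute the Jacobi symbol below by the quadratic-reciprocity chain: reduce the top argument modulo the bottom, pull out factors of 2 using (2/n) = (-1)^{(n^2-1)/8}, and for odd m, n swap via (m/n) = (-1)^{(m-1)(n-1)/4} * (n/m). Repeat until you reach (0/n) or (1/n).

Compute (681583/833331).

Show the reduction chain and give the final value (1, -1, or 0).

1

reciprocity: (681583/833331) = -1·(833331/681583) since 681583 mod 4 = 3, 833331 mod 4 = 3; sign now -1
(833331/681583) = (151748/681583)   [reduce mod 681583]
151748 = 2^2·37937; (2/681583) = +1 since 681583 mod 8 = 7, so (151748/681583) = (+1)^2·(37937/681583); sign now -1
reciprocity: (37937/681583) = +1·(681583/37937) since 37937 mod 4 = 1, 681583 mod 4 = 3; sign now -1
(681583/37937) = (36654/37937)   [reduce mod 37937]
36654 = 2^1·18327; (2/37937) = +1 since 37937 mod 8 = 1, so (36654/37937) = (+1)^1·(18327/37937); sign now -1
reciprocity: (18327/37937) = +1·(37937/18327) since 18327 mod 4 = 3, 37937 mod 4 = 1; sign now -1
(37937/18327) = (1283/18327)   [reduce mod 18327]
reciprocity: (1283/18327) = -1·(18327/1283) since 1283 mod 4 = 3, 18327 mod 4 = 3; sign now +1
(18327/1283) = (365/1283)   [reduce mod 1283]
reciprocity: (365/1283) = +1·(1283/365) since 365 mod 4 = 1, 1283 mod 4 = 3; sign now +1
(1283/365) = (188/365)   [reduce mod 365]
188 = 2^2·47; (2/365) = -1 since 365 mod 8 = 5, so (188/365) = (-1)^2·(47/365); sign now +1
reciprocity: (47/365) = +1·(365/47) since 47 mod 4 = 3, 365 mod 4 = 1; sign now +1
(365/47) = (36/47)   [reduce mod 47]
36 = 2^2·9; (2/47) = +1 since 47 mod 8 = 7, so (36/47) = (+1)^2·(9/47); sign now +1
reciprocity: (9/47) = +1·(47/9) since 9 mod 4 = 1, 47 mod 4 = 3; sign now +1
(47/9) = (2/9)   [reduce mod 9]
2 = 2^1·1; (2/9) = +1 since 9 mod 8 = 1, so (2/9) = (+1)^1·(1/9); sign now +1
(1/9) = 1; final value = sign = +1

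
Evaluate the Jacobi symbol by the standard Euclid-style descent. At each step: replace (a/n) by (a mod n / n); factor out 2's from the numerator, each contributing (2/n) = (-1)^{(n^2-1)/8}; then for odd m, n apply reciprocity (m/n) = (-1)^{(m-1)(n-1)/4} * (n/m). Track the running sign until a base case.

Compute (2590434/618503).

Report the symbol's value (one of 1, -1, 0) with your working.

1

(2590434/618503): 2590434 mod 618503 = 116422, so (2590434/618503) = (116422/618503)
factor out 2^1: 116422 = 2^1·58211; with 618503 mod 8 = 7, (2/618503) = +1; sign now +1; continue with (58211/618503)
flip (58211/618503) -> (618503/58211): both odd, 58211 mod 4 = 3, 618503 mod 4 = 3, so the flip contributes -1; sign now -1
(618503/58211): 618503 mod 58211 = 36393, so (618503/58211) = (36393/58211)
flip (36393/58211) -> (58211/36393): both odd, 36393 mod 4 = 1, 58211 mod 4 = 3, so the flip contributes +1; sign now -1
(58211/36393): 58211 mod 36393 = 21818, so (58211/36393) = (21818/36393)
factor out 2^1: 21818 = 2^1·10909; with 36393 mod 8 = 1, (2/36393) = +1; sign now -1; continue with (10909/36393)
flip (10909/36393) -> (36393/10909): both odd, 10909 mod 4 = 1, 36393 mod 4 = 1, so the flip contributes +1; sign now -1
(36393/10909): 36393 mod 10909 = 3666, so (36393/10909) = (3666/10909)
factor out 2^1: 3666 = 2^1·1833; with 10909 mod 8 = 5, (2/10909) = -1; sign now +1; continue with (1833/10909)
flip (1833/10909) -> (10909/1833): both odd, 1833 mod 4 = 1, 10909 mod 4 = 1, so the flip contributes +1; sign now +1
(10909/1833): 10909 mod 1833 = 1744, so (10909/1833) = (1744/1833)
factor out 2^4: 1744 = 2^4·109; with 1833 mod 8 = 1, (2/1833) = +1; sign now +1; continue with (109/1833)
flip (109/1833) -> (1833/109): both odd, 109 mod 4 = 1, 1833 mod 4 = 1, so the flip contributes +1; sign now +1
(1833/109): 1833 mod 109 = 89, so (1833/109) = (89/109)
flip (89/109) -> (109/89): both odd, 89 mod 4 = 1, 109 mod 4 = 1, so the flip contributes +1; sign now +1
(109/89): 109 mod 89 = 20, so (109/89) = (20/89)
factor out 2^2: 20 = 2^2·5; with 89 mod 8 = 1, (2/89) = +1; sign now +1; continue with (5/89)
flip (5/89) -> (89/5): both odd, 5 mod 4 = 1, 89 mod 4 = 1, so the flip contributes +1; sign now +1
(89/5): 89 mod 5 = 4, so (89/5) = (4/5)
factor out 2^2: 4 = 2^2·1; with 5 mod 8 = 5, (2/5) = -1; sign now +1; continue with (1/5)
reached (1/5) = 1, so the symbol is +1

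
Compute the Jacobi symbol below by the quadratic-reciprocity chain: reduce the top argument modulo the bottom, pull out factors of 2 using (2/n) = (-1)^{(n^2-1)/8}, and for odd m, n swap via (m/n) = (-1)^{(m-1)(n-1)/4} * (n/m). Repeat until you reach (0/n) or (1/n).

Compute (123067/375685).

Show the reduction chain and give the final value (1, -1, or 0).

reciprocity: (123067/375685) = +1·(375685/123067) since 123067 mod 4 = 3, 375685 mod 4 = 1; sign now +1
(375685/123067) = (6484/123067)   [reduce mod 123067]
6484 = 2^2·1621; (2/123067) = -1 since 123067 mod 8 = 3, so (6484/123067) = (-1)^2·(1621/123067); sign now +1
reciprocity: (1621/123067) = +1·(123067/1621) since 1621 mod 4 = 1, 123067 mod 4 = 3; sign now +1
(123067/1621) = (1492/1621)   [reduce mod 1621]
1492 = 2^2·373; (2/1621) = -1 since 1621 mod 8 = 5, so (1492/1621) = (-1)^2·(373/1621); sign now +1
reciprocity: (373/1621) = +1·(1621/373) since 373 mod 4 = 1, 1621 mod 4 = 1; sign now +1
(1621/373) = (129/373)   [reduce mod 373]
reciprocity: (129/373) = +1·(373/129) since 129 mod 4 = 1, 373 mod 4 = 1; sign now +1
(373/129) = (115/129)   [reduce mod 129]
reciprocity: (115/129) = +1·(129/115) since 115 mod 4 = 3, 129 mod 4 = 1; sign now +1
(129/115) = (14/115)   [reduce mod 115]
14 = 2^1·7; (2/115) = -1 since 115 mod 8 = 3, so (14/115) = (-1)^1·(7/115); sign now -1
reciprocity: (7/115) = -1·(115/7) since 7 mod 4 = 3, 115 mod 4 = 3; sign now +1
(115/7) = (3/7)   [reduce mod 7]
reciprocity: (3/7) = -1·(7/3) since 3 mod 4 = 3, 7 mod 4 = 3; sign now -1
(7/3) = (1/3)   [reduce mod 3]
(1/3) = 1; final value = sign = -1

-1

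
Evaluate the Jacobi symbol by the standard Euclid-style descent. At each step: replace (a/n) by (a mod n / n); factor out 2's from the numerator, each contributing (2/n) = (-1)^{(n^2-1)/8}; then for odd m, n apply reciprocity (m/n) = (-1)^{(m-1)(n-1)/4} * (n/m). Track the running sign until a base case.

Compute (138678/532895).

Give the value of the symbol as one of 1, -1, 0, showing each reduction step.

1

138678 = 2^1·69339; (2/532895) = +1 since 532895 mod 8 = 7, so (138678/532895) = (+1)^1·(69339/532895); sign now +1
reciprocity: (69339/532895) = -1·(532895/69339) since 69339 mod 4 = 3, 532895 mod 4 = 3; sign now -1
(532895/69339) = (47522/69339)   [reduce mod 69339]
47522 = 2^1·23761; (2/69339) = -1 since 69339 mod 8 = 3, so (47522/69339) = (-1)^1·(23761/69339); sign now +1
reciprocity: (23761/69339) = +1·(69339/23761) since 23761 mod 4 = 1, 69339 mod 4 = 3; sign now +1
(69339/23761) = (21817/23761)   [reduce mod 23761]
reciprocity: (21817/23761) = +1·(23761/21817) since 21817 mod 4 = 1, 23761 mod 4 = 1; sign now +1
(23761/21817) = (1944/21817)   [reduce mod 21817]
1944 = 2^3·243; (2/21817) = +1 since 21817 mod 8 = 1, so (1944/21817) = (+1)^3·(243/21817); sign now +1
reciprocity: (243/21817) = +1·(21817/243) since 243 mod 4 = 3, 21817 mod 4 = 1; sign now +1
(21817/243) = (190/243)   [reduce mod 243]
190 = 2^1·95; (2/243) = -1 since 243 mod 8 = 3, so (190/243) = (-1)^1·(95/243); sign now -1
reciprocity: (95/243) = -1·(243/95) since 95 mod 4 = 3, 243 mod 4 = 3; sign now +1
(243/95) = (53/95)   [reduce mod 95]
reciprocity: (53/95) = +1·(95/53) since 53 mod 4 = 1, 95 mod 4 = 3; sign now +1
(95/53) = (42/53)   [reduce mod 53]
42 = 2^1·21; (2/53) = -1 since 53 mod 8 = 5, so (42/53) = (-1)^1·(21/53); sign now -1
reciprocity: (21/53) = +1·(53/21) since 21 mod 4 = 1, 53 mod 4 = 1; sign now -1
(53/21) = (11/21)   [reduce mod 21]
reciprocity: (11/21) = +1·(21/11) since 11 mod 4 = 3, 21 mod 4 = 1; sign now -1
(21/11) = (10/11)   [reduce mod 11]
10 = 2^1·5; (2/11) = -1 since 11 mod 8 = 3, so (10/11) = (-1)^1·(5/11); sign now +1
reciprocity: (5/11) = +1·(11/5) since 5 mod 4 = 1, 11 mod 4 = 3; sign now +1
(11/5) = (1/5)   [reduce mod 5]
(1/5) = 1; final value = sign = +1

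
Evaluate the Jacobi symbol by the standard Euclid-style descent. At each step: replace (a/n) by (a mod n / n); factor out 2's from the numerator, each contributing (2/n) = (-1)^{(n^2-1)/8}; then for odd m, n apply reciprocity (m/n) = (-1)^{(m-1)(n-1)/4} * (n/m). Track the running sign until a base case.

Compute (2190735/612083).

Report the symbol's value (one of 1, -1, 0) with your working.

(2190735/612083): 2190735 mod 612083 = 354486, so (2190735/612083) = (354486/612083)
factor out 2^1: 354486 = 2^1·177243; with 612083 mod 8 = 3, (2/612083) = -1; sign now -1; continue with (177243/612083)
flip (177243/612083) -> (612083/177243): both odd, 177243 mod 4 = 3, 612083 mod 4 = 3, so the flip contributes -1; sign now +1
(612083/177243): 612083 mod 177243 = 80354, so (612083/177243) = (80354/177243)
factor out 2^1: 80354 = 2^1·40177; with 177243 mod 8 = 3, (2/177243) = -1; sign now -1; continue with (40177/177243)
flip (40177/177243) -> (177243/40177): both odd, 40177 mod 4 = 1, 177243 mod 4 = 3, so the flip contributes +1; sign now -1
(177243/40177): 177243 mod 40177 = 16535, so (177243/40177) = (16535/40177)
flip (16535/40177) -> (40177/16535): both odd, 16535 mod 4 = 3, 40177 mod 4 = 1, so the flip contributes +1; sign now -1
(40177/16535): 40177 mod 16535 = 7107, so (40177/16535) = (7107/16535)
flip (7107/16535) -> (16535/7107): both odd, 7107 mod 4 = 3, 16535 mod 4 = 3, so the flip contributes -1; sign now +1
(16535/7107): 16535 mod 7107 = 2321, so (16535/7107) = (2321/7107)
flip (2321/7107) -> (7107/2321): both odd, 2321 mod 4 = 1, 7107 mod 4 = 3, so the flip contributes +1; sign now +1
(7107/2321): 7107 mod 2321 = 144, so (7107/2321) = (144/2321)
factor out 2^4: 144 = 2^4·9; with 2321 mod 8 = 1, (2/2321) = +1; sign now +1; continue with (9/2321)
flip (9/2321) -> (2321/9): both odd, 9 mod 4 = 1, 2321 mod 4 = 1, so the flip contributes +1; sign now +1
(2321/9): 2321 mod 9 = 8, so (2321/9) = (8/9)
factor out 2^3: 8 = 2^3·1; with 9 mod 8 = 1, (2/9) = +1; sign now +1; continue with (1/9)
reached (1/9) = 1, so the symbol is +1

1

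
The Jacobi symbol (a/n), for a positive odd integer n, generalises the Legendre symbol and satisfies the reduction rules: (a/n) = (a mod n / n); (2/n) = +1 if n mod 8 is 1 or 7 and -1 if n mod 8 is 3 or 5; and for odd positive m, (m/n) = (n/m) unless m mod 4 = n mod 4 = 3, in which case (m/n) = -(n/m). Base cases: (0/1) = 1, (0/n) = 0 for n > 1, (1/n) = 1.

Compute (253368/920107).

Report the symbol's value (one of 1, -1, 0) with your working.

factor out 2^3: 253368 = 2^3·31671; with 920107 mod 8 = 3, (2/920107) = -1; sign now -1; continue with (31671/920107)
flip (31671/920107) -> (920107/31671): both odd, 31671 mod 4 = 3, 920107 mod 4 = 3, so the flip contributes -1; sign now +1
(920107/31671): 920107 mod 31671 = 1648, so (920107/31671) = (1648/31671)
factor out 2^4: 1648 = 2^4·103; with 31671 mod 8 = 7, (2/31671) = +1; sign now +1; continue with (103/31671)
flip (103/31671) -> (31671/103): both odd, 103 mod 4 = 3, 31671 mod 4 = 3, so the flip contributes -1; sign now -1
(31671/103): 31671 mod 103 = 50, so (31671/103) = (50/103)
factor out 2^1: 50 = 2^1·25; with 103 mod 8 = 7, (2/103) = +1; sign now -1; continue with (25/103)
flip (25/103) -> (103/25): both odd, 25 mod 4 = 1, 103 mod 4 = 3, so the flip contributes +1; sign now -1
(103/25): 103 mod 25 = 3, so (103/25) = (3/25)
flip (3/25) -> (25/3): both odd, 3 mod 4 = 3, 25 mod 4 = 1, so the flip contributes +1; sign now -1
(25/3): 25 mod 3 = 1, so (25/3) = (1/3)
reached (1/3) = 1, so the symbol is -1

-1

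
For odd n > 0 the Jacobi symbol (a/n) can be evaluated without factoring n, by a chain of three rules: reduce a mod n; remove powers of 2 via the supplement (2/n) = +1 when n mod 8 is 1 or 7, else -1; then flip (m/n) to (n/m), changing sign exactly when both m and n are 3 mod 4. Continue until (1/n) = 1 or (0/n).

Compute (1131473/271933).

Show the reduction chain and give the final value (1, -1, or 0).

(1131473/271933): 1131473 mod 271933 = 43741, so (1131473/271933) = (43741/271933)
flip (43741/271933) -> (271933/43741): both odd, 43741 mod 4 = 1, 271933 mod 4 = 1, so the flip contributes +1; sign now +1
(271933/43741): 271933 mod 43741 = 9487, so (271933/43741) = (9487/43741)
flip (9487/43741) -> (43741/9487): both odd, 9487 mod 4 = 3, 43741 mod 4 = 1, so the flip contributes +1; sign now +1
(43741/9487): 43741 mod 9487 = 5793, so (43741/9487) = (5793/9487)
flip (5793/9487) -> (9487/5793): both odd, 5793 mod 4 = 1, 9487 mod 4 = 3, so the flip contributes +1; sign now +1
(9487/5793): 9487 mod 5793 = 3694, so (9487/5793) = (3694/5793)
factor out 2^1: 3694 = 2^1·1847; with 5793 mod 8 = 1, (2/5793) = +1; sign now +1; continue with (1847/5793)
flip (1847/5793) -> (5793/1847): both odd, 1847 mod 4 = 3, 5793 mod 4 = 1, so the flip contributes +1; sign now +1
(5793/1847): 5793 mod 1847 = 252, so (5793/1847) = (252/1847)
factor out 2^2: 252 = 2^2·63; with 1847 mod 8 = 7, (2/1847) = +1; sign now +1; continue with (63/1847)
flip (63/1847) -> (1847/63): both odd, 63 mod 4 = 3, 1847 mod 4 = 3, so the flip contributes -1; sign now -1
(1847/63): 1847 mod 63 = 20, so (1847/63) = (20/63)
factor out 2^2: 20 = 2^2·5; with 63 mod 8 = 7, (2/63) = +1; sign now -1; continue with (5/63)
flip (5/63) -> (63/5): both odd, 5 mod 4 = 1, 63 mod 4 = 3, so the flip contributes +1; sign now -1
(63/5): 63 mod 5 = 3, so (63/5) = (3/5)
flip (3/5) -> (5/3): both odd, 3 mod 4 = 3, 5 mod 4 = 1, so the flip contributes +1; sign now -1
(5/3): 5 mod 3 = 2, so (5/3) = (2/3)
factor out 2^1: 2 = 2^1·1; with 3 mod 8 = 3, (2/3) = -1; sign now +1; continue with (1/3)
reached (1/3) = 1, so the symbol is +1

1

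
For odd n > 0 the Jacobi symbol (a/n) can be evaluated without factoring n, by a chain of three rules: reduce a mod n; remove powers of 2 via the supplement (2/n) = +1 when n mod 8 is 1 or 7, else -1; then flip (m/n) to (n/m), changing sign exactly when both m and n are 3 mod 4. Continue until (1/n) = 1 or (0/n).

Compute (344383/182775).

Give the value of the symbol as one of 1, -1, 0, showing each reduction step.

(344383/182775): 344383 mod 182775 = 161608, so (344383/182775) = (161608/182775)
factor out 2^3: 161608 = 2^3·20201; with 182775 mod 8 = 7, (2/182775) = +1; sign now +1; continue with (20201/182775)
flip (20201/182775) -> (182775/20201): both odd, 20201 mod 4 = 1, 182775 mod 4 = 3, so the flip contributes +1; sign now +1
(182775/20201): 182775 mod 20201 = 966, so (182775/20201) = (966/20201)
factor out 2^1: 966 = 2^1·483; with 20201 mod 8 = 1, (2/20201) = +1; sign now +1; continue with (483/20201)
flip (483/20201) -> (20201/483): both odd, 483 mod 4 = 3, 20201 mod 4 = 1, so the flip contributes +1; sign now +1
(20201/483): 20201 mod 483 = 398, so (20201/483) = (398/483)
factor out 2^1: 398 = 2^1·199; with 483 mod 8 = 3, (2/483) = -1; sign now -1; continue with (199/483)
flip (199/483) -> (483/199): both odd, 199 mod 4 = 3, 483 mod 4 = 3, so the flip contributes -1; sign now +1
(483/199): 483 mod 199 = 85, so (483/199) = (85/199)
flip (85/199) -> (199/85): both odd, 85 mod 4 = 1, 199 mod 4 = 3, so the flip contributes +1; sign now +1
(199/85): 199 mod 85 = 29, so (199/85) = (29/85)
flip (29/85) -> (85/29): both odd, 29 mod 4 = 1, 85 mod 4 = 1, so the flip contributes +1; sign now +1
(85/29): 85 mod 29 = 27, so (85/29) = (27/29)
flip (27/29) -> (29/27): both odd, 27 mod 4 = 3, 29 mod 4 = 1, so the flip contributes +1; sign now +1
(29/27): 29 mod 27 = 2, so (29/27) = (2/27)
factor out 2^1: 2 = 2^1·1; with 27 mod 8 = 3, (2/27) = -1; sign now -1; continue with (1/27)
reached (1/27) = 1, so the symbol is -1

-1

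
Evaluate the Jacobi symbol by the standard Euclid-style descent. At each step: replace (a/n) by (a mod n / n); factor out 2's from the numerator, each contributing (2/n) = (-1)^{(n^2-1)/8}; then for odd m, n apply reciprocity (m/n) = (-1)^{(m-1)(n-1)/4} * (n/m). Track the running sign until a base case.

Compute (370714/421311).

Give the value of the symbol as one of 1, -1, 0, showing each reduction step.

370714 = 2^1·185357; (2/421311) = +1 since 421311 mod 8 = 7, so (370714/421311) = (+1)^1·(185357/421311); sign now +1
reciprocity: (185357/421311) = +1·(421311/185357) since 185357 mod 4 = 1, 421311 mod 4 = 3; sign now +1
(421311/185357) = (50597/185357)   [reduce mod 185357]
reciprocity: (50597/185357) = +1·(185357/50597) since 50597 mod 4 = 1, 185357 mod 4 = 1; sign now +1
(185357/50597) = (33566/50597)   [reduce mod 50597]
33566 = 2^1·16783; (2/50597) = -1 since 50597 mod 8 = 5, so (33566/50597) = (-1)^1·(16783/50597); sign now -1
reciprocity: (16783/50597) = +1·(50597/16783) since 16783 mod 4 = 3, 50597 mod 4 = 1; sign now -1
(50597/16783) = (248/16783)   [reduce mod 16783]
248 = 2^3·31; (2/16783) = +1 since 16783 mod 8 = 7, so (248/16783) = (+1)^3·(31/16783); sign now -1
reciprocity: (31/16783) = -1·(16783/31) since 31 mod 4 = 3, 16783 mod 4 = 3; sign now +1
(16783/31) = (12/31)   [reduce mod 31]
12 = 2^2·3; (2/31) = +1 since 31 mod 8 = 7, so (12/31) = (+1)^2·(3/31); sign now +1
reciprocity: (3/31) = -1·(31/3) since 3 mod 4 = 3, 31 mod 4 = 3; sign now -1
(31/3) = (1/3)   [reduce mod 3]
(1/3) = 1; final value = sign = -1

-1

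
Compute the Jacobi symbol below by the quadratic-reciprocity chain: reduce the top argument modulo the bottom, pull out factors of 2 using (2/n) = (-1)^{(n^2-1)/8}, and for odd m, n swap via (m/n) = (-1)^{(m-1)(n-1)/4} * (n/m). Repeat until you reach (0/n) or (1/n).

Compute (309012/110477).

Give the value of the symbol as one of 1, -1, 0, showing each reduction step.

(309012/110477): 309012 mod 110477 = 88058, so (309012/110477) = (88058/110477)
factor out 2^1: 88058 = 2^1·44029; with 110477 mod 8 = 5, (2/110477) = -1; sign now -1; continue with (44029/110477)
flip (44029/110477) -> (110477/44029): both odd, 44029 mod 4 = 1, 110477 mod 4 = 1, so the flip contributes +1; sign now -1
(110477/44029): 110477 mod 44029 = 22419, so (110477/44029) = (22419/44029)
flip (22419/44029) -> (44029/22419): both odd, 22419 mod 4 = 3, 44029 mod 4 = 1, so the flip contributes +1; sign now -1
(44029/22419): 44029 mod 22419 = 21610, so (44029/22419) = (21610/22419)
factor out 2^1: 21610 = 2^1·10805; with 22419 mod 8 = 3, (2/22419) = -1; sign now +1; continue with (10805/22419)
flip (10805/22419) -> (22419/10805): both odd, 10805 mod 4 = 1, 22419 mod 4 = 3, so the flip contributes +1; sign now +1
(22419/10805): 22419 mod 10805 = 809, so (22419/10805) = (809/10805)
flip (809/10805) -> (10805/809): both odd, 809 mod 4 = 1, 10805 mod 4 = 1, so the flip contributes +1; sign now +1
(10805/809): 10805 mod 809 = 288, so (10805/809) = (288/809)
factor out 2^5: 288 = 2^5·9; with 809 mod 8 = 1, (2/809) = +1; sign now +1; continue with (9/809)
flip (9/809) -> (809/9): both odd, 9 mod 4 = 1, 809 mod 4 = 1, so the flip contributes +1; sign now +1
(809/9): 809 mod 9 = 8, so (809/9) = (8/9)
factor out 2^3: 8 = 2^3·1; with 9 mod 8 = 1, (2/9) = +1; sign now +1; continue with (1/9)
reached (1/9) = 1, so the symbol is +1

1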